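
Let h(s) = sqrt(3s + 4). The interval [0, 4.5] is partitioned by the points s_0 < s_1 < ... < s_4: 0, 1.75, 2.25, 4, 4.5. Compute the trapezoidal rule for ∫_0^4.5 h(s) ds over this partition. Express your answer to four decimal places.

Subinterval widths: 1.75, 0.5, 1.75, 0.5.
h(0) ≈ 2.0000, h(1.75) ≈ 3.0414, h(2.25) ≈ 3.2787, h(4) ≈ 4.0000, h(4.5) ≈ 4.1833.
On each subinterval the trapezoid contributes (Δs_i/2)·[h(s_{i-1}) + h(s_i)].
Sum ≈ 14.4059.

14.4059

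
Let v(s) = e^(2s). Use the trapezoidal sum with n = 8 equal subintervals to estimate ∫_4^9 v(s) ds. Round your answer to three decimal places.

Δs = (9 − 4)/8 = 0.625.
v(4) ≈ 2980.958, v(4.625) ≈ 10404.566, v(5.25) ≈ 36315.503, v(5.875) ≈ 126753.559, v(6.5) ≈ 442413.392, v(7.125) ≈ 1544174.467, v(7.75) ≈ 5389698.476, v(8.375) ≈ 18811896.120, v(9) ≈ 65659969.137.
T_8 = (Δs/2)·[v(s_0) + 2v(s_1) + ... + 2v(s_{7}) + v(s_8)].
Sum ≈ 36995706.956.

36995706.956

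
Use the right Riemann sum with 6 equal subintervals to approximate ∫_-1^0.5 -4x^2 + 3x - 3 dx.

-6.25

Δx = (0.5 − (-1))/6 = 0.25.
Right endpoints: -0.75, -0.5, -0.25, 0, 0.25, 0.5.
f(-0.75) = -7.5, f(-0.5) = -5.5, f(-0.25) = -4, f(0) = -3, f(0.25) = -2.5, f(0.5) = -2.5.
Sum = Δx · [f(-0.75) + f(-0.5) + f(-0.25) + ...].
Sum = -6.25.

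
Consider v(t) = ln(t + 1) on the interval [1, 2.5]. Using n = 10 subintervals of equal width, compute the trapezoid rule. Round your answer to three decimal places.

1.498

Δt = (2.5 − 1)/10 = 0.15.
v(1) ≈ 0.693, v(1.15) ≈ 0.765, v(1.3) ≈ 0.833, v(1.45) ≈ 0.896, v(1.6) ≈ 0.956, v(1.75) ≈ 1.012, v(1.9) ≈ 1.065, v(2.05) ≈ 1.115, v(2.2) ≈ 1.163, v(2.35) ≈ 1.209, v(2.5) ≈ 1.253.
T_10 = (Δt/2)·[v(t_0) + 2v(t_1) + ... + 2v(t_{9}) + v(t_10)].
Sum ≈ 1.498.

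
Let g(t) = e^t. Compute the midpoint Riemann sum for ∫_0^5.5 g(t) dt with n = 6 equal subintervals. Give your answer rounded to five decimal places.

235.36446

Δt = (5.5 − 0)/6 = 11/12.
Midpoints: 11/24, 1.375, 55/24, 77/24, 4.125, 121/24.
g(11/24) ≈ 1.58144, g(1.375) ≈ 3.95508, g(55/24) ≈ 9.89141, g(77/24) ≈ 24.73782, g(4.125) ≈ 61.86781, g(121/24) ≈ 154.72768.
Sum = Δt · [g(11/24) + g(1.375) + g(55/24) + ...].
Sum ≈ 235.36446.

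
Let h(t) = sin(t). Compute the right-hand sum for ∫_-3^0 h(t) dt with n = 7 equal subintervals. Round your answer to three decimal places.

-1.929

Δt = (0 − (-3))/7 = 3/7.
Right endpoints: -18/7, -15/7, -12/7, -9/7, -6/7, -3/7, 0.
h(-18/7) ≈ -0.540, h(-15/7) ≈ -0.841, h(-12/7) ≈ -0.990, h(-9/7) ≈ -0.960, h(-6/7) ≈ -0.756, h(-3/7) ≈ -0.416, h(0) ≈ 0.000.
Sum = Δt · [h(-18/7) + h(-15/7) + h(-12/7) + ...].
Sum ≈ -1.929.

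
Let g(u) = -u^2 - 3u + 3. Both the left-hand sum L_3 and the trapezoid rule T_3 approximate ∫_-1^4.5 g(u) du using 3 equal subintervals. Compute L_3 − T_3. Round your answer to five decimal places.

32.77083

L_3 ≈ -13.3935185.
T_3 ≈ -46.1643519.
L_3 − T_3 ≈ 32.77083.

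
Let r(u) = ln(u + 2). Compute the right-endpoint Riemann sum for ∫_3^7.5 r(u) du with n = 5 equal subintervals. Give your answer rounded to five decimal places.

Δu = (7.5 − 3)/5 = 0.9.
Right endpoints: 3.9, 4.8, 5.7, 6.6, 7.5.
r(3.9) ≈ 1.77495, r(4.8) ≈ 1.91692, r(5.7) ≈ 2.04122, r(6.6) ≈ 2.15176, r(7.5) ≈ 2.25129.
Sum = Δu · [r(3.9) + r(4.8) + r(5.7) + r(6.6) + r(7.5)].
Sum ≈ 9.12253.

9.12253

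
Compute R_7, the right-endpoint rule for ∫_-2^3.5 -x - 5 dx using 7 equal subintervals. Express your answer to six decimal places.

Δx = (3.5 − (-2))/7 = 11/14.
Right endpoints: -17/14, -3/7, 5/14, 8/7, 27/14, 19/7, 3.5.
f(-17/14) = -53/14, f(-3/7) = -32/7, f(5/14) = -75/14, f(8/7) = -43/7, f(27/14) = -97/14, f(19/7) = -54/7, f(3.5) = -8.5.
Sum = Δx · [f(-17/14) + f(-3/7) + f(5/14) + ...].
Sum ≈ -33.785714.

-33.785714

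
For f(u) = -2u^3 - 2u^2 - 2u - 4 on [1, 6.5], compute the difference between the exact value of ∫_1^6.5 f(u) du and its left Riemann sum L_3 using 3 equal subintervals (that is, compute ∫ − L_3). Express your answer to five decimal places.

-511.86921

Exact integral: ∫_1^6.5 f(u) du ≈ -1137.6979167.
L_3 ≈ -625.8287037.
Error ≈ -1137.6979167 − (-625.8287037) ≈ -511.86921.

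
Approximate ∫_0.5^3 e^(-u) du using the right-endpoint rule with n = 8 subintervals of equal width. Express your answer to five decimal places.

Δu = (3 − 0.5)/8 = 0.3125.
Right endpoints: 0.8125, 1.125, 1.4375, 1.75, 2.0625, 2.375, 2.6875, 3.
f(0.8125) ≈ 0.44375, f(1.125) ≈ 0.32465, f(1.4375) ≈ 0.23752, f(1.75) ≈ 0.17377, f(2.0625) ≈ 0.12714, f(2.375) ≈ 0.09301, f(2.6875) ≈ 0.06805, f(3) ≈ 0.04979.
Sum = Δu · [f(0.8125) + f(1.125) + f(1.4375) + ...].
Sum ≈ 0.47428.

0.47428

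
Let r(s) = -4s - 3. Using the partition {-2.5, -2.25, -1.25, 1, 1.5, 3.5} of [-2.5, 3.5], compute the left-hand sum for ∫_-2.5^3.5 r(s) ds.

Subinterval widths: 0.25, 1, 2.25, 0.5, 2.
Left endpoints: -2.5, -2.25, -1.25, 1, 1.5.
r(-2.5) = 7, r(-2.25) = 6, r(-1.25) = 2, r(1) = -7, r(1.5) = -9.
Sum = Σ Δs_i · r(s_i).
Sum = -9.25.

-9.25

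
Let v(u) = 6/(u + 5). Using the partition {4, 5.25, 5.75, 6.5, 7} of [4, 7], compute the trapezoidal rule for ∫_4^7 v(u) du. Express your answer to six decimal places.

Subinterval widths: 1.25, 0.5, 0.75, 0.5.
v(4) = 2/3, v(5.25) = 24/41, v(5.75) = 24/43, v(6.5) = 12/23, v(7) = 0.5.
On each subinterval the trapezoid contributes (Δu_i/2)·[v(u_{i-1}) + v(u_i)].
Sum ≈ 1.728786.

1.728786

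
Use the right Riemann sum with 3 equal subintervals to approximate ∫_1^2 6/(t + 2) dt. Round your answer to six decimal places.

Δt = (2 − 1)/3 = 1/3.
Right endpoints: 4/3, 5/3, 2.
f(4/3) = 1.8, f(5/3) = 18/11, f(2) = 1.5.
Sum = Δt · [f(4/3) + f(5/3) + f(2)].
Sum ≈ 1.645455.

1.645455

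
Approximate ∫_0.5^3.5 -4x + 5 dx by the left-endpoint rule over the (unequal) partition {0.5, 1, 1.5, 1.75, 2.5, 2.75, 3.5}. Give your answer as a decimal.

Subinterval widths: 0.5, 0.5, 0.25, 0.75, 0.25, 0.75.
Left endpoints: 0.5, 1, 1.5, 1.75, 2.5, 2.75.
f(0.5) = 3, f(1) = 1, f(1.5) = -1, f(1.75) = -2, f(2.5) = -5, f(2.75) = -6.
Sum = Σ Δx_i · f(x_i).
Sum = -5.5.

-5.5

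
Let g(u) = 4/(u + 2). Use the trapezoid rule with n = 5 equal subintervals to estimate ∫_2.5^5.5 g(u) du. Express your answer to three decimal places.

2.047

Δu = (5.5 − 2.5)/5 = 0.6.
g(2.5) = 8/9, g(3.1) = 40/51, g(3.7) = 40/57, g(4.3) = 40/63, g(4.9) = 40/69, g(5.5) = 8/15.
T_5 = (Δu/2)·[g(u_0) + 2g(u_1) + ... + 2g(u_{4}) + g(u_5)].
Sum ≈ 2.047.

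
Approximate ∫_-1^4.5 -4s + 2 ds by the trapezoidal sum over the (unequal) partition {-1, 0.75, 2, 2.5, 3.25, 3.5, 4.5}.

Subinterval widths: 1.75, 1.25, 0.5, 0.75, 0.25, 1.
f(-1) = 6, f(0.75) = -1, f(2) = -6, f(2.5) = -8, f(3.25) = -11, f(3.5) = -12, f(4.5) = -16.
On each subinterval the trapezoid contributes (Δs_i/2)·[f(s_{i-1}) + f(s_i)].
Sum = -27.5.

-27.5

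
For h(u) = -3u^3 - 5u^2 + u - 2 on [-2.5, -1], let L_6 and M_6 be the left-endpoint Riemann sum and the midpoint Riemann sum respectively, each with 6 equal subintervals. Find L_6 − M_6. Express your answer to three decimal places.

2.268

L_6 = 0.73046875.
M_6 ≈ -1.53711.
L_6 − M_6 ≈ 2.268.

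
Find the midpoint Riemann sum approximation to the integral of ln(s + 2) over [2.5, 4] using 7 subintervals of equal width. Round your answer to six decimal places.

Δs = (4 − 2.5)/7 = 3/14.
Midpoints: 73/28, 79/28, 85/28, 3.25, 97/28, 103/28, 109/28.
f(73/28) ≈ 1.527608, f(79/28) ≈ 1.573070, f(85/28) ≈ 1.616555, f(3.25) ≈ 1.658228, f(97/28) ≈ 1.698233, f(103/28) ≈ 1.736700, f(109/28) ≈ 1.773741.
Sum = Δs · [f(73/28) + f(79/28) + f(85/28) + ...].
Sum ≈ 2.482315.

2.482315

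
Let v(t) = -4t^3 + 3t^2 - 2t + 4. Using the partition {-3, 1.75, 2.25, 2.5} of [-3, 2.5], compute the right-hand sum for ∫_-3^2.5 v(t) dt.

Subinterval widths: 4.75, 0.5, 0.25.
Right endpoints: 1.75, 2.25, 2.5.
v(1.75) = -11.75, v(2.25) = -30.875, v(2.5) = -44.75.
Sum = Σ Δt_i · v(t_i).
Sum = -82.4375.

-82.4375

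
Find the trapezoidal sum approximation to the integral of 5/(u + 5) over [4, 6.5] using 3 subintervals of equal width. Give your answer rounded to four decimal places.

1.2270

Δu = (6.5 − 4)/3 = 5/6.
f(4) = 5/9, f(29/6) = 30/59, f(17/3) = 0.46875, f(6.5) = 10/23.
T_3 = (Δu/2)·[f(u_0) + 2f(u_1) + 2f(u_2) + f(u_3)].
Sum ≈ 1.2270.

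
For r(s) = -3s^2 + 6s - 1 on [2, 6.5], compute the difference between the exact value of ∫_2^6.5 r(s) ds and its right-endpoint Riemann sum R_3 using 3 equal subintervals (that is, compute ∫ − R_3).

70.875

Exact integral: ∫_2^6.5 r(s) ds = -156.375.
R_3 = -227.25.
Error = -156.375 − (-227.25) = 70.875.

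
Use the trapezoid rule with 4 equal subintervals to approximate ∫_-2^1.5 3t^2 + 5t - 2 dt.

1.33984375

Δt = (1.5 − (-2))/4 = 0.875.
f(-2) = 0, f(-1.125) = -3.828125, f(-0.25) = -3.0625, f(0.625) = 2.296875, f(1.5) = 12.25.
T_4 = (Δt/2)·[f(t_0) + 2f(t_1) + 2f(t_2) + 2f(t_3) + f(t_4)].
Sum = 1.33984375.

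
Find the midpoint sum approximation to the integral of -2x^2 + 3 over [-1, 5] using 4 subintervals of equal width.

-63.75

Δx = (5 − (-1))/4 = 1.5.
Midpoints: -0.25, 1.25, 2.75, 4.25.
f(-0.25) = 2.875, f(1.25) = -0.125, f(2.75) = -12.125, f(4.25) = -33.125.
Sum = Δx · [f(-0.25) + f(1.25) + f(2.75) + f(4.25)].
Sum = -63.75.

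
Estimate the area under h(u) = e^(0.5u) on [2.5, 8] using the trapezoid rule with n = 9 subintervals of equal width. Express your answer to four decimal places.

103.0097

Δu = (8 − 2.5)/9 = 11/18.
h(2.5) ≈ 3.4903, h(28/9) ≈ 4.7377, h(67/18) ≈ 6.4309, h(13/3) ≈ 8.7291, h(89/18) ≈ 11.8487, h(50/9) ≈ 16.0832, h(37/6) ≈ 21.8311, h(61/9) ≈ 29.6330, h(133/18) ≈ 40.2232, h(8) ≈ 54.5982.
T_9 = (Δu/2)·[h(u_0) + 2h(u_1) + ... + 2h(u_{8}) + h(u_9)].
Sum ≈ 103.0097.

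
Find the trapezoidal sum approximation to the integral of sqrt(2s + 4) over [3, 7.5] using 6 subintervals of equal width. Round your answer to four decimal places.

Δs = (7.5 − 3)/6 = 0.75.
f(3) ≈ 3.1623, f(3.75) ≈ 3.3912, f(4.5) ≈ 3.6056, f(5.25) ≈ 3.8079, f(6) ≈ 4.0000, f(6.75) ≈ 4.1833, f(7.5) ≈ 4.3589.
T_6 = (Δs/2)·[f(s_0) + 2f(s_1) + ... + 2f(s_{5}) + f(s_6)].
Sum ≈ 17.0614.

17.0614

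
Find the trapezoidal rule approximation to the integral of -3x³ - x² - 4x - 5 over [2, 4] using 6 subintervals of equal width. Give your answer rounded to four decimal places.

Δx = (4 − 2)/6 = 1/3.
f(2) = -41, f(7/3) = -521/9, f(8/3) = -239/3, f(3) = -107, f(10/3) = -1265/9, f(11/3) = -181, f(4) = -229.
T_6 = (Δx/2)·[f(x_0) + 2f(x_1) + ... + 2f(x_{5}) + f(x_6)].
Sum ≈ -233.7037.

-233.7037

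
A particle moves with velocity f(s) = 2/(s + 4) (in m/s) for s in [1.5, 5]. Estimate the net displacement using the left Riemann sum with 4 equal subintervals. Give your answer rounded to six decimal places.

1.049456

Δs = (5 − 1.5)/4 = 0.875.
Left endpoints: 1.5, 2.375, 3.25, 4.125.
f(1.5) = 4/11, f(2.375) = 16/51, f(3.25) = 8/29, f(4.125) = 16/65.
Sum = Δs · [f(1.5) + f(2.375) + f(3.25) + f(4.125)].
Sum ≈ 1.049456.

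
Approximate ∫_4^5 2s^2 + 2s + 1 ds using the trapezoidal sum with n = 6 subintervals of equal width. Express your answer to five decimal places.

50.67593

Δs = (5 − 4)/6 = 1/6.
f(4) = 41, f(25/6) = 793/18, f(13/3) = 425/9, f(4.5) = 50.5, f(14/3) = 485/9, f(29/6) = 1033/18, f(5) = 61.
T_6 = (Δs/2)·[f(s_0) + 2f(s_1) + ... + 2f(s_{5}) + f(s_6)].
Sum ≈ 50.67593.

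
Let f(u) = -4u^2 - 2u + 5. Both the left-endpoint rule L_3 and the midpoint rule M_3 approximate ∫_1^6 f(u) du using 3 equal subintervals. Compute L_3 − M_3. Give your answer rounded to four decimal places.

L_3 ≈ -180.925926.
M_3 ≈ -292.037037.
L_3 − M_3 ≈ 111.1111.

111.1111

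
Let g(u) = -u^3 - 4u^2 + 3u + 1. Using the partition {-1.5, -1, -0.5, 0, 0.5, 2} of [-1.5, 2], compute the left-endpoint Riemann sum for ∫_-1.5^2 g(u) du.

-5.1875

Subinterval widths: 0.5, 0.5, 0.5, 0.5, 1.5.
Left endpoints: -1.5, -1, -0.5, 0, 0.5.
g(-1.5) = -9.125, g(-1) = -5, g(-0.5) = -1.375, g(0) = 1, g(0.5) = 1.375.
Sum = Σ Δu_i · g(u_i).
Sum = -5.1875.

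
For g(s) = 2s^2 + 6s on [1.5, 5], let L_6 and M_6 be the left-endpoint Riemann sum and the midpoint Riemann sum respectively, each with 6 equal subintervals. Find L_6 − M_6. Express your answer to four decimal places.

-18.8003

L_6 ≈ 130.334491.
M_6 ≈ 149.134838.
L_6 − M_6 ≈ -18.8003.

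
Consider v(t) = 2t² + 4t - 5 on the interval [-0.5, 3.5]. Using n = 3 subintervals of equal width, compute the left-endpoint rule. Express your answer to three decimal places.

Δt = (3.5 − (-0.5))/3 = 4/3.
Left endpoints: -0.5, 5/6, 13/6.
v(-0.5) = -6.5, v(5/6) = -5/18, v(13/6) = 235/18.
Sum = Δt · [v(-0.5) + v(5/6) + v(13/6)].
Sum ≈ 8.370.

8.370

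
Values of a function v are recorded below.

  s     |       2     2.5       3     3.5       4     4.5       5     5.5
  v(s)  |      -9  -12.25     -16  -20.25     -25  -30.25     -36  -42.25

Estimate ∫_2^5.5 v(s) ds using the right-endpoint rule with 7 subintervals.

-91

Δs = 0.5.
Sum = 0.5·[(-12.25) + (-16) + (-20.25) + (-25) + (-30.25) + (-36) + (-42.25)] = -91.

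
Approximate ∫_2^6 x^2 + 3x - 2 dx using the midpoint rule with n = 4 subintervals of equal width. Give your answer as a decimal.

Δx = (6 − 2)/4 = 1.
Midpoints: 2.5, 3.5, 4.5, 5.5.
f(2.5) = 11.75, f(3.5) = 20.75, f(4.5) = 31.75, f(5.5) = 44.75.
Sum = Δx · [f(2.5) + f(3.5) + f(4.5) + f(5.5)].
Sum = 109.

109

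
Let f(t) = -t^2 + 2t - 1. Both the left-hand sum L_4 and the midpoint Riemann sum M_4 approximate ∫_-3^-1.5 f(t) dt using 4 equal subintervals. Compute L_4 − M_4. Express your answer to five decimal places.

L_4 = -17.98828125.
M_4 ≈ -16.1074219.
L_4 − M_4 ≈ -1.88086.

-1.88086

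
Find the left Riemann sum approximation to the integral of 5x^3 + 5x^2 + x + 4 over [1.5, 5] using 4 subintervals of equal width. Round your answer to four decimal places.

Δx = (5 − 1.5)/4 = 0.875.
Left endpoints: 1.5, 2.375, 3.25, 4.125.
f(1.5) = 33.625, f(2.375) = 51999/512, f(3.25) = 231.703125, f(4.125) = 227405/512.
Sum = Δx · [f(1.5) + f(2.375) + f(3.25) + f(4.125)].
Sum ≈ 709.6592.

709.6592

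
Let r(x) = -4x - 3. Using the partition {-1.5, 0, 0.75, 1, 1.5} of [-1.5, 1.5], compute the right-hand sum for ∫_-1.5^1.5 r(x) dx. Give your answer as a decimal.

-15.25

Subinterval widths: 1.5, 0.75, 0.25, 0.5.
Right endpoints: 0, 0.75, 1, 1.5.
r(0) = -3, r(0.75) = -6, r(1) = -7, r(1.5) = -9.
Sum = Σ Δx_i · r(x_i).
Sum = -15.25.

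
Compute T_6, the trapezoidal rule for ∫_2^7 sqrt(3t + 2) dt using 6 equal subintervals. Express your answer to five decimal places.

19.47116

Δt = (7 − 2)/6 = 5/6.
f(2) ≈ 2.82843, f(17/6) ≈ 3.24037, f(11/3) ≈ 3.60555, f(4.5) ≈ 3.93700, f(16/3) ≈ 4.24264, f(37/6) ≈ 4.52769, f(7) ≈ 4.79583.
T_6 = (Δt/2)·[f(t_0) + 2f(t_1) + ... + 2f(t_{5}) + f(t_6)].
Sum ≈ 19.47116.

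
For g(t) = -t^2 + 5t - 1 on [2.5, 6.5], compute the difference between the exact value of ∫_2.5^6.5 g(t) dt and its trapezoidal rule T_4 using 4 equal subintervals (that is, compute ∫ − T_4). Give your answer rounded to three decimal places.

Exact integral: ∫_2.5^6.5 g(t) dt ≈ -0.33333.
T_4 = -1.
Error ≈ -0.33333 − (-1) ≈ 0.667.

0.667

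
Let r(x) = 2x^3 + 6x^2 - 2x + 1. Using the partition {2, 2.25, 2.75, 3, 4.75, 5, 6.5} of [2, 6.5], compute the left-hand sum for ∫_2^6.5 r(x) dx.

906.75

Subinterval widths: 0.25, 0.5, 0.25, 1.75, 0.25, 1.5.
Left endpoints: 2, 2.25, 2.75, 3, 4.75, 5.
r(2) = 37, r(2.25) = 49.65625, r(2.75) = 82.46875, r(3) = 103, r(4.75) = 341.21875, r(5) = 391.
Sum = Σ Δx_i · r(x_i).
Sum = 906.75.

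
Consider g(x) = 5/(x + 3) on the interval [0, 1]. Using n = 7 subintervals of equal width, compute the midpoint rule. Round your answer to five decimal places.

Δx = (1 − 0)/7 = 1/7.
Midpoints: 1/14, 3/14, 5/14, 0.5, 9/14, 11/14, 13/14.
g(1/14) = 70/43, g(3/14) = 14/9, g(5/14) = 70/47, g(0.5) = 10/7, g(9/14) = 70/51, g(11/14) = 70/53, g(13/14) = 14/11.
Sum = Δx · [g(1/14) + g(3/14) + g(5/14) + ...].
Sum ≈ 1.43820.

1.43820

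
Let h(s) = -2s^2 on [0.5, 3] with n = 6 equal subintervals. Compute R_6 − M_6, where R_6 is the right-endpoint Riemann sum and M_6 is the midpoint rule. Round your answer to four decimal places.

R_6 ≈ -21.707176.
M_6 ≈ -17.844329.
R_6 − M_6 ≈ -3.8628.

-3.8628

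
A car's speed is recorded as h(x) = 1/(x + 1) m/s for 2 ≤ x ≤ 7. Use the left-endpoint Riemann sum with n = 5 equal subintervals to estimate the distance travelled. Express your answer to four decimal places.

1.0929

Δx = (7 − 2)/5 = 1.
Left endpoints: 2, 3, 4, 5, 6.
h(2) = 1/3, h(3) = 0.25, h(4) = 0.2, h(5) = 1/6, h(6) = 1/7.
Sum = Δx · [h(2) + h(3) + h(4) + h(5) + h(6)].
Sum ≈ 1.0929.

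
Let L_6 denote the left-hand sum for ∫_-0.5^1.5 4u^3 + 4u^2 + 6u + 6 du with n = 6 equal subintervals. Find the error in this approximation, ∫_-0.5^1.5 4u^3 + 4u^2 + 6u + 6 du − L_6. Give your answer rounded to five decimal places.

5.29630

Exact integral: ∫_-0.5^1.5 f(u) du ≈ 27.6666667.
L_6 ≈ 22.3703704.
Error ≈ 27.6666667 − 22.3703704 ≈ 5.29630.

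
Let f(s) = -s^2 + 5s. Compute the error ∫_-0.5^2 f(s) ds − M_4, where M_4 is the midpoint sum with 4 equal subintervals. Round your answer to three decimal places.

-0.081

Exact integral: ∫_-0.5^2 f(s) ds ≈ 6.66667.
M_4 ≈ 6.74805.
Error ≈ 6.66667 − 6.74805 ≈ -0.081.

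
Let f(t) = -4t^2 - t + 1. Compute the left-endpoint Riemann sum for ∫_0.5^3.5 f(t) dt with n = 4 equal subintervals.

-42

Δt = (3.5 − 0.5)/4 = 0.75.
Left endpoints: 0.5, 1.25, 2, 2.75.
f(0.5) = -0.5, f(1.25) = -6.5, f(2) = -17, f(2.75) = -32.
Sum = Δt · [f(0.5) + f(1.25) + f(2) + f(2.75)].
Sum = -42.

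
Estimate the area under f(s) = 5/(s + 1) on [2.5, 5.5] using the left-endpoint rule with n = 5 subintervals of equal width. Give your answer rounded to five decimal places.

3.30166

Δs = (5.5 − 2.5)/5 = 0.6.
Left endpoints: 2.5, 3.1, 3.7, 4.3, 4.9.
f(2.5) = 10/7, f(3.1) = 50/41, f(3.7) = 50/47, f(4.3) = 50/53, f(4.9) = 50/59.
Sum = Δs · [f(2.5) + f(3.1) + f(3.7) + f(4.3) + f(4.9)].
Sum ≈ 3.30166.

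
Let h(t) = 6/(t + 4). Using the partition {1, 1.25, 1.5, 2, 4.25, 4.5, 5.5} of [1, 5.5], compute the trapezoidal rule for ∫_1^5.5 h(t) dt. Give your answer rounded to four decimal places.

Subinterval widths: 0.25, 0.25, 0.5, 2.25, 0.25, 1.
h(1) = 1.2, h(1.25) = 8/7, h(1.5) = 12/11, h(2) = 1, h(4.25) = 8/11, h(4.5) = 12/17, h(5.5) = 12/19.
On each subinterval the trapezoid contributes (Δt_i/2)·[h(t_{i-1}) + h(t_i)].
Sum ≈ 3.8859.

3.8859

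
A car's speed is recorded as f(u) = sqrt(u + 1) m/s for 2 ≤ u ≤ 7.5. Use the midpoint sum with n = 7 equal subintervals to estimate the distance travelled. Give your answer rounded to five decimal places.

Δu = (7.5 − 2)/7 = 11/14.
Midpoints: 67/28, 89/28, 111/28, 4.75, 155/28, 177/28, 199/28.
f(67/28) ≈ 1.84197, f(89/28) ≈ 2.04416, f(111/28) ≈ 2.22807, f(4.75) ≈ 2.39792, f(155/28) ≈ 2.55650, f(177/28) ≈ 2.70581, f(199/28) ≈ 2.84730.
Sum = Δu · [f(67/28) + f(89/28) + f(111/28) + ...].
Sum ≈ 13.05993.

13.05993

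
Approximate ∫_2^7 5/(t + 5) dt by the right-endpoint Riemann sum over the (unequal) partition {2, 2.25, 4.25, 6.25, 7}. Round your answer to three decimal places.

Subinterval widths: 0.25, 2, 2, 0.75.
Right endpoints: 2.25, 4.25, 6.25, 7.
f(2.25) = 20/29, f(4.25) = 20/37, f(6.25) = 4/9, f(7) = 5/12.
Sum = Σ Δt_i · f(t_i).
Sum ≈ 2.455.

2.455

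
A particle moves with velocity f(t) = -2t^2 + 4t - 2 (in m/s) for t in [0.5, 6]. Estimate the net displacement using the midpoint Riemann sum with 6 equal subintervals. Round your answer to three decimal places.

-82.646

Δt = (6 − 0.5)/6 = 11/12.
Midpoints: 23/24, 1.875, 67/24, 89/24, 4.625, 133/24.
f(23/24) = -1/288, f(1.875) = -1.53125, f(67/24) = -1849/288, f(89/24) = -4225/288, f(4.625) = -26.28125, f(133/24) = -11881/288.
Sum = Δt · [f(23/24) + f(1.875) + f(67/24) + ...].
Sum ≈ -82.646.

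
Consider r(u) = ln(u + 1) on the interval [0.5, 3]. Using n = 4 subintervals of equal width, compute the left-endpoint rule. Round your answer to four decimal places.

2.1170

Δu = (3 − 0.5)/4 = 0.625.
Left endpoints: 0.5, 1.125, 1.75, 2.375.
r(0.5) ≈ 0.4055, r(1.125) ≈ 0.7538, r(1.75) ≈ 1.0116, r(2.375) ≈ 1.2164.
Sum = Δu · [r(0.5) + r(1.125) + r(1.75) + r(2.375)].
Sum ≈ 2.1170.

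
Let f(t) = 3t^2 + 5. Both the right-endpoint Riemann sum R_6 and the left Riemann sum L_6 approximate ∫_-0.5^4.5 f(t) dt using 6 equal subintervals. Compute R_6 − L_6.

R_6 ≈ 142.9861111.
L_6 ≈ 92.9861111.
R_6 − L_6 = 50.

50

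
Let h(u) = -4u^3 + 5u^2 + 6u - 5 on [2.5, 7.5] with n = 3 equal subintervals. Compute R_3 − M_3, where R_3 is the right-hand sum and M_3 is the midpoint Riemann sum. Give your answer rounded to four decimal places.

-1311.8056

R_3 ≈ -3571.064815.
M_3 ≈ -2259.259259.
R_3 − M_3 ≈ -1311.8056.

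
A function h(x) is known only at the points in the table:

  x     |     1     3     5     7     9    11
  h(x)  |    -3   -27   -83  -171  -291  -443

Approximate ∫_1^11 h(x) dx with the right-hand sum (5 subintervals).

-2030

Δx = 2.
Sum = 2·[(-27) + (-83) + (-171) + (-291) + (-443)] = -2030.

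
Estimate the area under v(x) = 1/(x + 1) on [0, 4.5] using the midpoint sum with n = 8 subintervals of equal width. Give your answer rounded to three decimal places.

1.693

Δx = (4.5 − 0)/8 = 0.5625.
Midpoints: 0.28125, 0.84375, 1.40625, 1.96875, 2.53125, 3.09375, 3.65625, 4.21875.
v(0.28125) = 32/41, v(0.84375) = 32/59, v(1.40625) = 32/77, v(1.96875) = 32/95, v(2.53125) = 32/113, v(3.09375) = 32/131, v(3.65625) = 32/149, v(4.21875) = 32/167.
Sum = Δx · [v(0.28125) + v(0.84375) + v(1.40625) + ...].
Sum ≈ 1.693.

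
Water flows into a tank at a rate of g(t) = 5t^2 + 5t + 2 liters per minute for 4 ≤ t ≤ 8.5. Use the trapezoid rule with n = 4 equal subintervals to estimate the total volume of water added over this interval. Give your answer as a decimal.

Δt = (8.5 − 4)/4 = 1.125.
g(4) = 102, g(5.125) = 158.953125, g(6.25) = 228.5625, g(7.375) = 310.828125, g(8.5) = 405.75.
T_4 = (Δt/2)·[g(t_0) + 2g(t_1) + 2g(t_2) + 2g(t_3) + g(t_4)].
Sum = 1071.24609375.

1071.24609375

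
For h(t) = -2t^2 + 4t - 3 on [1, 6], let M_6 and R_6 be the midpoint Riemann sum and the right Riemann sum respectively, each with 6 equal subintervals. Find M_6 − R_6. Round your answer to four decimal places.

22.5694

M_6 ≈ -87.754630.
R_6 ≈ -110.324074.
M_6 − R_6 ≈ 22.5694.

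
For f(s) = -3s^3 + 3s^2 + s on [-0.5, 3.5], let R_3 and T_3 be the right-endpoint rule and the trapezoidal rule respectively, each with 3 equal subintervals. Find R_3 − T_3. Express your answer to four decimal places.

R_3 ≈ -135.277778.
T_3 ≈ -75.944444.
R_3 − T_3 ≈ -59.3333.

-59.3333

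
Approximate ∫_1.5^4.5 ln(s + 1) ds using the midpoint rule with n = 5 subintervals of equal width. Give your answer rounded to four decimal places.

4.0886

Δs = (4.5 − 1.5)/5 = 0.6.
Midpoints: 1.8, 2.4, 3, 3.6, 4.2.
f(1.8) ≈ 1.0296, f(2.4) ≈ 1.2238, f(3) ≈ 1.3863, f(3.6) ≈ 1.5261, f(4.2) ≈ 1.6487.
Sum = Δs · [f(1.8) + f(2.4) + f(3) + f(3.6) + f(4.2)].
Sum ≈ 4.0886.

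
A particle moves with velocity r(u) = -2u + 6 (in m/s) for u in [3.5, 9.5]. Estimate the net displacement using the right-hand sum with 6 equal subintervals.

Δu = (9.5 − 3.5)/6 = 1.
Right endpoints: 4.5, 5.5, 6.5, 7.5, 8.5, 9.5.
r(4.5) = -3, r(5.5) = -5, r(6.5) = -7, r(7.5) = -9, r(8.5) = -11, r(9.5) = -13.
Sum = Δu · [r(4.5) + r(5.5) + r(6.5) + ...].
Sum = -48.

-48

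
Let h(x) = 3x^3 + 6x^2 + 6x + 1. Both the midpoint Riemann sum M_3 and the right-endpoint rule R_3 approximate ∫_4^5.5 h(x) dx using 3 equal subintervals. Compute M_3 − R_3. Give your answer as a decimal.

-104.9765625

M_3 = 741.7734375.
R_3 = 846.75.
M_3 − R_3 = -104.9765625.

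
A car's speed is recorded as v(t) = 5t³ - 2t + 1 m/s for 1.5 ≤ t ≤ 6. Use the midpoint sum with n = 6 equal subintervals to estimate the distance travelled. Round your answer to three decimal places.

Δt = (6 − 1.5)/6 = 0.75.
Midpoints: 1.875, 2.625, 3.375, 4.125, 4.875, 5.625.
v(1.875) = 15467/512, v(2.625) = 44129/512, v(3.375) = 95471/512, v(4.125) = 175973/512, v(4.875) = 292115/512, v(5.625) = 450377/512.
Sum = Δt · [v(1.875) + v(2.625) + v(3.375) + ...].
Sum ≈ 1572.557.

1572.557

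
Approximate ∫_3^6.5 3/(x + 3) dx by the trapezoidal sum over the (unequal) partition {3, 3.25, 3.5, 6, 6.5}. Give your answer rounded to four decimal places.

Subinterval widths: 0.25, 0.25, 2.5, 0.5.
f(3) = 0.5, f(3.25) = 0.48, f(3.5) = 6/13, f(6) = 1/3, f(6.5) = 6/19.
On each subinterval the trapezoid contributes (Δx_i/2)·[f(x_{i-1}) + f(x_i)].
Sum ≈ 1.3961.

1.3961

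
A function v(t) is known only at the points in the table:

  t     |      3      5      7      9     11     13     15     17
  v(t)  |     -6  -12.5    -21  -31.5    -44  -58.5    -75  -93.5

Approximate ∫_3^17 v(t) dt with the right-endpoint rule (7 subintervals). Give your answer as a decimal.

Δt = 2.
Sum = 2·[(-12.5) + (-21) + (-31.5) + (-44) + (-58.5) + (-75) + (-93.5)] = -672.

-672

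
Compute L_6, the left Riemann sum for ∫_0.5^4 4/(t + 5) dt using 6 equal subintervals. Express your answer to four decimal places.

Δt = (4 − 0.5)/6 = 7/12.
Left endpoints: 0.5, 13/12, 5/3, 2.25, 17/6, 41/12.
f(0.5) = 8/11, f(13/12) = 48/73, f(5/3) = 0.6, f(2.25) = 16/29, f(17/6) = 24/47, f(41/12) = 48/101.
Sum = Δt · [f(0.5) + f(13/12) + f(5/3) + ...].
Sum ≈ 2.0547.

2.0547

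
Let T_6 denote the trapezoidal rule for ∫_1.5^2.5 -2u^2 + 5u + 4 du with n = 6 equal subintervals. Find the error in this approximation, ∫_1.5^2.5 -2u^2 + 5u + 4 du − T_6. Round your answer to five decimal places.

Exact integral: ∫_1.5^2.5 f(u) du ≈ 5.8333333.
T_6 ≈ 5.8240741.
Error ≈ 5.8333333 − 5.8240741 ≈ 0.00926.

0.00926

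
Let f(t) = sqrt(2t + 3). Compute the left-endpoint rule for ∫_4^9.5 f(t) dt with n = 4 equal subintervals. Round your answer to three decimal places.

Δt = (9.5 − 4)/4 = 1.375.
Left endpoints: 4, 5.375, 6.75, 8.125.
f(4) ≈ 3.317, f(5.375) ≈ 3.708, f(6.75) ≈ 4.062, f(8.125) ≈ 4.387.
Sum = Δt · [f(4) + f(5.375) + f(6.75) + f(8.125)].
Sum ≈ 21.277.

21.277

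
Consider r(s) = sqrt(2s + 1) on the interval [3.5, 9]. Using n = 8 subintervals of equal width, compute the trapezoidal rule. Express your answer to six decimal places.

20.059003

Δs = (9 − 3.5)/8 = 0.6875.
r(3.5) ≈ 2.828427, r(4.1875) ≈ 3.061862, r(4.875) ≈ 3.278719, r(5.5625) ≈ 3.482097, r(6.25) ≈ 3.674235, r(6.9375) ≈ 3.856812, r(7.625) ≈ 4.031129, r(8.3125) ≈ 4.198214, r(9) ≈ 4.358899.
T_8 = (Δs/2)·[r(s_0) + 2r(s_1) + ... + 2r(s_{7}) + r(s_8)].
Sum ≈ 20.059003.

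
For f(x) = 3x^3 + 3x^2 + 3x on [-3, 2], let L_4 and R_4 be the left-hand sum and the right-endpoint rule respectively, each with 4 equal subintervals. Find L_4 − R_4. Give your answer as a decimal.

-131.25

L_4 = -88.828125.
R_4 = 42.421875.
L_4 − R_4 = -131.25.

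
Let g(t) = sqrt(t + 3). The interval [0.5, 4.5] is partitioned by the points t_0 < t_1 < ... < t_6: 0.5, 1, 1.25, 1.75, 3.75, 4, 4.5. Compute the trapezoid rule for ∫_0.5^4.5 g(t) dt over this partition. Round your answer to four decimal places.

9.3147

Subinterval widths: 0.5, 0.25, 0.5, 2, 0.25, 0.5.
g(0.5) ≈ 1.8708, g(1) ≈ 2.0000, g(1.25) ≈ 2.0616, g(1.75) ≈ 2.1794, g(3.75) ≈ 2.5981, g(4) ≈ 2.6458, g(4.5) ≈ 2.7386.
On each subinterval the trapezoid contributes (Δt_i/2)·[g(t_{i-1}) + g(t_i)].
Sum ≈ 9.3147.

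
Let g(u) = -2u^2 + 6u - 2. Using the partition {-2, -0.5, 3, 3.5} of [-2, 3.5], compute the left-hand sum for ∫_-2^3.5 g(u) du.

-53.25

Subinterval widths: 1.5, 3.5, 0.5.
Left endpoints: -2, -0.5, 3.
g(-2) = -22, g(-0.5) = -5.5, g(3) = -2.
Sum = Σ Δu_i · g(u_i).
Sum = -53.25.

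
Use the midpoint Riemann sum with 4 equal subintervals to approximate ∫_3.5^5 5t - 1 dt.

30.375

Δt = (5 − 3.5)/4 = 0.375.
Midpoints: 3.6875, 4.0625, 4.4375, 4.8125.
f(3.6875) = 17.4375, f(4.0625) = 19.3125, f(4.4375) = 21.1875, f(4.8125) = 23.0625.
Sum = Δt · [f(3.6875) + f(4.0625) + f(4.4375) + f(4.8125)].
Sum = 30.375.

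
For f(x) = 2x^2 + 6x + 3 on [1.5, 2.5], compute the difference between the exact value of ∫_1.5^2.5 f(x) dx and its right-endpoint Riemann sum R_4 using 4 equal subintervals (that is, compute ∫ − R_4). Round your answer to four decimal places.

Exact integral: ∫_1.5^2.5 f(x) dx ≈ 23.166667.
R_4 = 24.9375.
Error ≈ 23.166667 − 24.9375 ≈ -1.7708.

-1.7708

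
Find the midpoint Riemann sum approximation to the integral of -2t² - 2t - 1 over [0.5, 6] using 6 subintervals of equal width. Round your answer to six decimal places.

Δt = (6 − 0.5)/6 = 11/12.
Midpoints: 23/24, 1.875, 67/24, 89/24, 4.625, 133/24.
f(23/24) = -1369/288, f(1.875) = -11.78125, f(67/24) = -6385/288, f(89/24) = -10345/288, f(4.625) = -53.03125, f(133/24) = -21169/288.
Sum = Δt · [f(23/24) + f(1.875) + f(67/24) + ...].
Sum ≈ -184.396412.

-184.396412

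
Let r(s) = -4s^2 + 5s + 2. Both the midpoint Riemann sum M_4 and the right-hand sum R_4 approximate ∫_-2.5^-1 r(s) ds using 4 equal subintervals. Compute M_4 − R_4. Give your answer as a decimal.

-5.1328125

M_4 = -29.5546875.
R_4 = -24.421875.
M_4 − R_4 = -5.1328125.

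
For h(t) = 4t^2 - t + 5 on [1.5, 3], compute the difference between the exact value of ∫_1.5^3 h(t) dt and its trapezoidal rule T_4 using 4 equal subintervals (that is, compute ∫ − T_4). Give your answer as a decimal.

Exact integral: ∫_1.5^3 h(t) dt = 35.625.
T_4 = 35.765625.
Error = 35.625 − 35.765625 = -0.140625.

-0.140625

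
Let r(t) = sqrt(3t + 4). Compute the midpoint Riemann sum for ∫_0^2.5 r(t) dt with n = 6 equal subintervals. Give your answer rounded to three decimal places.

6.891

Δt = (2.5 − 0)/6 = 5/12.
Midpoints: 5/24, 0.625, 25/24, 35/24, 1.875, 55/24.
r(5/24) ≈ 2.151, r(0.625) ≈ 2.424, r(25/24) ≈ 2.669, r(35/24) ≈ 2.894, r(1.875) ≈ 3.102, r(55/24) ≈ 3.298.
Sum = Δt · [r(5/24) + r(0.625) + r(25/24) + ...].
Sum ≈ 6.891.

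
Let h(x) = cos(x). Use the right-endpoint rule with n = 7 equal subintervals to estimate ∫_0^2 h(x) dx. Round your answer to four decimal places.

0.7008

Δx = (2 − 0)/7 = 2/7.
Right endpoints: 2/7, 4/7, 6/7, 8/7, 10/7, 12/7, 2.
h(2/7) ≈ 0.9595, h(4/7) ≈ 0.8411, h(6/7) ≈ 0.6546, h(8/7) ≈ 0.4150, h(10/7) ≈ 0.1417, h(12/7) ≈ -0.1430, h(2) ≈ -0.4161.
Sum = Δx · [h(2/7) + h(4/7) + h(6/7) + ...].
Sum ≈ 0.7008.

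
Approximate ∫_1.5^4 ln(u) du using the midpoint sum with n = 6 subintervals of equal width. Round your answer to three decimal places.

Δu = (4 − 1.5)/6 = 5/12.
Midpoints: 41/24, 2.125, 61/24, 71/24, 3.375, 91/24.
f(41/24) ≈ 0.536, f(2.125) ≈ 0.754, f(61/24) ≈ 0.933, f(71/24) ≈ 1.085, f(3.375) ≈ 1.216, f(91/24) ≈ 1.333.
Sum = Δu · [f(41/24) + f(2.125) + f(61/24) + ...].
Sum ≈ 2.440.

2.440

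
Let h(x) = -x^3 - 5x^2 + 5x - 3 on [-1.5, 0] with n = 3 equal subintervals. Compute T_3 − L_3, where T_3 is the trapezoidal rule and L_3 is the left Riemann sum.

3.84375

T_3 = -14.65625.
L_3 = -18.5.
T_3 − L_3 = 3.84375.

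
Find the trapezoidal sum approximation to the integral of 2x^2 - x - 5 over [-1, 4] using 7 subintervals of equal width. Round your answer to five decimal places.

11.68367

Δx = (4 − (-1))/7 = 5/7.
f(-1) = -2, f(-2/7) = -223/49, f(3/7) = -248/49, f(8/7) = -173/49, f(13/7) = 2/49, f(18/7) = 277/49, f(23/7) = 652/49, f(4) = 23.
T_7 = (Δx/2)·[f(x_0) + 2f(x_1) + ... + 2f(x_{6}) + f(x_7)].
Sum ≈ 11.68367.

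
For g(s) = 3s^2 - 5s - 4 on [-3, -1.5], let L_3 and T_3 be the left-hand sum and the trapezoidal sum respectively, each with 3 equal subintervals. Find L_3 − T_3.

L_3 = 41.625.
T_3 = 34.6875.
L_3 − T_3 = 6.9375.

6.9375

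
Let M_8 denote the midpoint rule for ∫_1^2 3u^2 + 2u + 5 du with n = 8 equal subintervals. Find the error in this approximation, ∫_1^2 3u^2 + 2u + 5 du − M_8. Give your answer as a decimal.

Exact integral: ∫_1^2 f(u) du = 15.
M_8 = 14.99609375.
Error = 15 − 14.99609375 = 0.00390625.

0.00390625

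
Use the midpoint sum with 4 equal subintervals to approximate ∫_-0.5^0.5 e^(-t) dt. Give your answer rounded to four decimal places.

Δt = (0.5 − (-0.5))/4 = 0.25.
Midpoints: -0.375, -0.125, 0.125, 0.375.
f(-0.375) ≈ 1.4550, f(-0.125) ≈ 1.1331, f(0.125) ≈ 0.8825, f(0.375) ≈ 0.6873.
Sum = Δt · [f(-0.375) + f(-0.125) + f(0.125) + f(0.375)].
Sum ≈ 1.0395.

1.0395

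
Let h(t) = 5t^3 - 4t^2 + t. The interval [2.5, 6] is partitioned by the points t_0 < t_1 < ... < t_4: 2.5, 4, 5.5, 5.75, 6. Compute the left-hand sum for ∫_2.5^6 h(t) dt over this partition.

858.54296875

Subinterval widths: 1.5, 1.5, 0.25, 0.25.
Left endpoints: 2.5, 4, 5.5, 5.75.
h(2.5) = 55.625, h(4) = 260, h(5.5) = 716.375, h(5.75) = 824.046875.
Sum = Σ Δt_i · h(t_i).
Sum = 858.54296875.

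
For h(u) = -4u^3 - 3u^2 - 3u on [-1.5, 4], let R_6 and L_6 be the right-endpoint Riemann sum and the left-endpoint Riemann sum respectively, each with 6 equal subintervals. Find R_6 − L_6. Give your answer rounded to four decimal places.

-299.9792

R_6 ≈ -502.791667.
L_6 = -202.8125.
R_6 − L_6 ≈ -299.9792.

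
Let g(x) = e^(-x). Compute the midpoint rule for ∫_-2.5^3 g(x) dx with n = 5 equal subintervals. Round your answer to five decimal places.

Δx = (3 − (-2.5))/5 = 1.1.
Midpoints: -1.95, -0.85, 0.25, 1.35, 2.45.
g(-1.95) ≈ 7.02869, g(-0.85) ≈ 2.33965, g(0.25) ≈ 0.77880, g(1.35) ≈ 0.25924, g(2.45) ≈ 0.08629.
Sum = Δx · [g(-1.95) + g(-0.85) + g(0.25) + g(1.35) + g(2.45)].
Sum ≈ 11.54194.

11.54194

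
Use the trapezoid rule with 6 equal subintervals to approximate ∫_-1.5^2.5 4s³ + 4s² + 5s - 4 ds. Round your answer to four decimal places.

Δs = (2.5 − (-1.5))/6 = 2/3.
f(-1.5) = -16, f(-5/6) = -208/27, f(-1/6) = -128/27, f(0.5) = 0, f(7/6) = 368/27, f(11/6) = 1168/27, f(2.5) = 96.
T_6 = (Δs/2)·[f(s_0) + 2f(s_1) + ... + 2f(s_{5}) + f(s_6)].
Sum ≈ 56.2963.

56.2963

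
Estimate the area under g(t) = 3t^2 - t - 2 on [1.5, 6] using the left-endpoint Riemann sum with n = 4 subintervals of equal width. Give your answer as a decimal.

135.17578125

Δt = (6 − 1.5)/4 = 1.125.
Left endpoints: 1.5, 2.625, 3.75, 4.875.
g(1.5) = 3.25, g(2.625) = 16.046875, g(3.75) = 36.4375, g(4.875) = 64.421875.
Sum = Δt · [g(1.5) + g(2.625) + g(3.75) + g(4.875)].
Sum = 135.17578125.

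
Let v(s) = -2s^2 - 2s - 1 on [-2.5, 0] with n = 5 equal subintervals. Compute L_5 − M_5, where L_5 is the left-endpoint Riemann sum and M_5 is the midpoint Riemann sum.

L_5 = -8.75.
M_5 = -6.5625.
L_5 − M_5 = -2.1875.

-2.1875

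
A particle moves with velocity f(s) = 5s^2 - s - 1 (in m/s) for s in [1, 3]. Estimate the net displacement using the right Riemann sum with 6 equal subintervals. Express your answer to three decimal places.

Δs = (3 − 1)/6 = 1/3.
Right endpoints: 4/3, 5/3, 2, 7/3, 8/3, 3.
f(4/3) = 59/9, f(5/3) = 101/9, f(2) = 17, f(7/3) = 215/9, f(8/3) = 287/9, f(3) = 41.
Sum = Δs · [f(4/3) + f(5/3) + f(2) + ...].
Sum ≈ 43.852.

43.852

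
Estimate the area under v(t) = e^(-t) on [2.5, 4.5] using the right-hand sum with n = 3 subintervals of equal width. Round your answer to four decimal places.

Δt = (4.5 − 2.5)/3 = 2/3.
Right endpoints: 19/6, 23/6, 4.5.
v(19/6) ≈ 0.0421, v(23/6) ≈ 0.0216, v(4.5) ≈ 0.0111.
Sum = Δt · [v(19/6) + v(23/6) + v(4.5)].
Sum ≈ 0.0499.

0.0499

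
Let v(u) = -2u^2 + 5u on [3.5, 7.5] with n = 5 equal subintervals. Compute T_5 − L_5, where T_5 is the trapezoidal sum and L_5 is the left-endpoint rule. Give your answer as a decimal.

T_5 = -143.52.
L_5 = -116.32.
T_5 − L_5 = -27.2.

-27.2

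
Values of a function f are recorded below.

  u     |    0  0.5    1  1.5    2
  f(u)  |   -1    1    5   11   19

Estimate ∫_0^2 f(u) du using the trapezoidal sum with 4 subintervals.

13

Δu = 0.5.
T_4 = (0.5/2)·[(-1) + 2·1 + 2·5 + 2·11 + 19] = 13.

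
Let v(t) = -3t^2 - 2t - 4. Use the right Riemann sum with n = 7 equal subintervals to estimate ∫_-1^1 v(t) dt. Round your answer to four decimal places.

Δt = (1 − (-1))/7 = 2/7.
Right endpoints: -5/7, -3/7, -1/7, 1/7, 3/7, 5/7, 1.
v(-5/7) = -201/49, v(-3/7) = -181/49, v(-1/7) = -185/49, v(1/7) = -213/49, v(3/7) = -265/49, v(5/7) = -341/49, v(1) = -9.
Sum = Δt · [v(-5/7) + v(-3/7) + v(-1/7) + ...].
Sum ≈ -10.6531.

-10.6531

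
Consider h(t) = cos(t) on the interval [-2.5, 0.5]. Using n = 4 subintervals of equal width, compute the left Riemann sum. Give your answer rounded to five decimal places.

0.39737

Δt = (0.5 − (-2.5))/4 = 0.75.
Left endpoints: -2.5, -1.75, -1, -0.25.
h(-2.5) ≈ -0.80114, h(-1.75) ≈ -0.17825, h(-1) ≈ 0.54030, h(-0.25) ≈ 0.96891.
Sum = Δt · [h(-2.5) + h(-1.75) + h(-1) + h(-0.25)].
Sum ≈ 0.39737.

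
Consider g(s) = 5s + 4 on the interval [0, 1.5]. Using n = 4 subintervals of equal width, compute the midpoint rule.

11.625

Δs = (1.5 − 0)/4 = 0.375.
Midpoints: 0.1875, 0.5625, 0.9375, 1.3125.
g(0.1875) = 4.9375, g(0.5625) = 6.8125, g(0.9375) = 8.6875, g(1.3125) = 10.5625.
Sum = Δs · [g(0.1875) + g(0.5625) + g(0.9375) + g(1.3125)].
Sum = 11.625.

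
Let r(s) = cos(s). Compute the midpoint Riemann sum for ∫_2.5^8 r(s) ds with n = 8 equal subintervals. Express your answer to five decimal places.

Δs = (8 − 2.5)/8 = 0.6875.
Midpoints: 2.84375, 3.53125, 4.21875, 4.90625, 5.59375, 6.28125, 6.96875, 7.65625.
r(2.84375) ≈ -0.95597, r(3.53125) ≈ -0.92504, r(4.21875) ≈ -0.47383, r(4.90625) ≈ 0.19265, r(5.59375) ≈ 0.77161, r(6.28125) ≈ 1.00000, r(6.96875) ≈ 0.77406, r(7.65625) ≈ 0.19645.
Sum = Δs · [r(2.84375) + r(3.53125) + r(4.21875) + ...].
Sum ≈ 0.39869.

0.39869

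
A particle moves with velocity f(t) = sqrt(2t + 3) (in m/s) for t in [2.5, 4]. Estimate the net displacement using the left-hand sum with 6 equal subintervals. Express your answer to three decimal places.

Δt = (4 − 2.5)/6 = 0.25.
Left endpoints: 2.5, 2.75, 3, 3.25, 3.5, 3.75.
f(2.5) ≈ 2.828, f(2.75) ≈ 2.915, f(3) ≈ 3.000, f(3.25) ≈ 3.082, f(3.5) ≈ 3.162, f(3.75) ≈ 3.240.
Sum = Δt · [f(2.5) + f(2.75) + f(3) + ...].
Sum ≈ 4.557.

4.557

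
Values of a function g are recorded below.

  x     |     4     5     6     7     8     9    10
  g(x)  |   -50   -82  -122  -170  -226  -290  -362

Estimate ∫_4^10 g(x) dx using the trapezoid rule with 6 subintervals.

-1096

Δx = 1.
T_6 = (1/2)·[(-50) + 2·(-82) + 2·(-122) + 2·(-170) + 2·(-226) + 2·(-290) + (-362)] = -1096.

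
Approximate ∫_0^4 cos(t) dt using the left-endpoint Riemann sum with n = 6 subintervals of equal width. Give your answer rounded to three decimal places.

Δt = (4 − 0)/6 = 2/3.
Left endpoints: 0, 2/3, 4/3, 2, 8/3, 10/3.
f(0) ≈ 1.000, f(2/3) ≈ 0.786, f(4/3) ≈ 0.235, f(2) ≈ -0.416, f(8/3) ≈ -0.889, f(10/3) ≈ -0.982.
Sum = Δt · [f(0) + f(2/3) + f(4/3) + ...].
Sum ≈ -0.177.

-0.177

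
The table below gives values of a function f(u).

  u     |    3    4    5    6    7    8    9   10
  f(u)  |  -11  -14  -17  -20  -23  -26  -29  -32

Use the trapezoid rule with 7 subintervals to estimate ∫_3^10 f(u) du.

Δu = 1.
T_7 = (1/2)·[(-11) + 2·(-14) + 2·(-17) + 2·(-20) + 2·(-23) + 2·(-26) + 2·(-29) + (-32)] = -150.5.

-150.5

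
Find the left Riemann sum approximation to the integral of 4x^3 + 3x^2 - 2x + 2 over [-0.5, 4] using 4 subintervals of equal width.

Δx = (4 − (-0.5))/4 = 1.125.
Left endpoints: -0.5, 0.625, 1.75, 2.875.
f(-0.5) = 3.25, f(0.625) = 2.8984375, f(1.75) = 29.125, f(2.875) = 116.1015625.
Sum = Δx · [f(-0.5) + f(0.625) + f(1.75) + f(2.875)].
Sum = 170.296875.

170.296875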